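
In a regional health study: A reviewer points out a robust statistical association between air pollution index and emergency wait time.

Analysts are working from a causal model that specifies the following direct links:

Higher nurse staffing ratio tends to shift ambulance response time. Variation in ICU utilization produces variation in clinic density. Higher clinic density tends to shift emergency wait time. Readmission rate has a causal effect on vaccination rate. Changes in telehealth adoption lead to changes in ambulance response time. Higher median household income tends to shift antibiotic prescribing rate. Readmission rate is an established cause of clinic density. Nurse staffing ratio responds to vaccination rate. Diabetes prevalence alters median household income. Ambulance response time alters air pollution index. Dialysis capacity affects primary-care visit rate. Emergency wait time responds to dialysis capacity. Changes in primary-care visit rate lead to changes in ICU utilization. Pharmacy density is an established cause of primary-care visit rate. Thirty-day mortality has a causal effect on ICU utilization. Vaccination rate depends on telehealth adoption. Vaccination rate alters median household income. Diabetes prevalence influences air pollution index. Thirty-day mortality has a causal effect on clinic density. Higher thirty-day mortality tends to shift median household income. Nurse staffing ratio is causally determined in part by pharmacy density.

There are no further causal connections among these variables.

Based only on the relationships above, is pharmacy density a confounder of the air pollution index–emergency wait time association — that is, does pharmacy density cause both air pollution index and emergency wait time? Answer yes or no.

Pharmacy density has a causal path to air pollution index (pharmacy density → nurse staffing ratio → ambulance response time → air pollution index) and to emergency wait time (pharmacy density → primary-care visit rate → ICU utilization → clinic density → emergency wait time), so it is a common cause of both — a confounder.

yes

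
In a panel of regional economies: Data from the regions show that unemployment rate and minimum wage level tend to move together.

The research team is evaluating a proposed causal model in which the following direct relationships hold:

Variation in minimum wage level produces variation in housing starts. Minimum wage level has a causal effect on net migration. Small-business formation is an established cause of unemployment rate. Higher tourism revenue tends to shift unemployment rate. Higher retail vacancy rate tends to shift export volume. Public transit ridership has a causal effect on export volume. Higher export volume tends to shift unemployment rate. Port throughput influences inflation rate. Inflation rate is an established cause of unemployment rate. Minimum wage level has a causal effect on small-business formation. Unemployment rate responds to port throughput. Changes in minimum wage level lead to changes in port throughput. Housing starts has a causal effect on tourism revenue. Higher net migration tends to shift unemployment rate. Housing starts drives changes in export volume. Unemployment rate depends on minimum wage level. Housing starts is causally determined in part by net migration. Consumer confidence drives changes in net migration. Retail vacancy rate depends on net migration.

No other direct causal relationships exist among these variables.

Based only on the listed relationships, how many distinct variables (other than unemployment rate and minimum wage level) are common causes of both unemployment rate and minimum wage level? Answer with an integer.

No listed variable has a causal path to both unemployment rate and minimum wage level, so there are no common causes.

0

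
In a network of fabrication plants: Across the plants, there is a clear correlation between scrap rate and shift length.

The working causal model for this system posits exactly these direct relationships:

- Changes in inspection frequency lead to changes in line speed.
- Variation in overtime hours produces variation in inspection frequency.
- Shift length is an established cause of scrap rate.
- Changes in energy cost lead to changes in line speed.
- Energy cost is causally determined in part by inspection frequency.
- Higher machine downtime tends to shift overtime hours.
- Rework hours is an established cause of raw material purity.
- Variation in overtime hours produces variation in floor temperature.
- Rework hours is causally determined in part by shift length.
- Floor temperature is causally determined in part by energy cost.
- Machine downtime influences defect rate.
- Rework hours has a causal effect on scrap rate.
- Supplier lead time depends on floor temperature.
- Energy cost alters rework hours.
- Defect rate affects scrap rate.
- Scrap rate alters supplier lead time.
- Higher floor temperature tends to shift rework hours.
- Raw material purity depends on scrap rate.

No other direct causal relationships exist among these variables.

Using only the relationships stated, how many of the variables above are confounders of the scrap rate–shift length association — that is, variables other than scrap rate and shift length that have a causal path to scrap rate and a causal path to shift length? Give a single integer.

No listed variable has a causal path to both scrap rate and shift length, so there are no common causes.

0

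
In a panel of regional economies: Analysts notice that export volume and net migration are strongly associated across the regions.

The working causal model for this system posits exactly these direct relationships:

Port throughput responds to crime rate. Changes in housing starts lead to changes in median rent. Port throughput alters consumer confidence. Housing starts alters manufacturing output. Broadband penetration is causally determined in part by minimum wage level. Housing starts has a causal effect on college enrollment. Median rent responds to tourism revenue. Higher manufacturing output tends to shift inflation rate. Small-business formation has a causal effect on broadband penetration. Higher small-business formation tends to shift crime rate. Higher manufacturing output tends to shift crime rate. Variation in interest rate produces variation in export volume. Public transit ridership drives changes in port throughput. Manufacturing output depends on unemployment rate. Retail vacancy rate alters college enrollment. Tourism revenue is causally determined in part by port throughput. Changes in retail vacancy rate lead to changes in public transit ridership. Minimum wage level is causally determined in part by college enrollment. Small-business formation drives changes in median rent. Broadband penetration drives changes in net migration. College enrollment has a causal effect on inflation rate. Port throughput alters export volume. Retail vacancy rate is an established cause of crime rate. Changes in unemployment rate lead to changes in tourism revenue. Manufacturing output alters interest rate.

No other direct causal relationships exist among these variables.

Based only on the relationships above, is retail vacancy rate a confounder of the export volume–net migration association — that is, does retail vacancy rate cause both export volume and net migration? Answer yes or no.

Retail vacancy rate has a causal path to export volume (retail vacancy rate → crime rate → port throughput → export volume) and to net migration (retail vacancy rate → college enrollment → minimum wage level → broadband penetration → net migration), so it is a common cause of both — a confounder.

yes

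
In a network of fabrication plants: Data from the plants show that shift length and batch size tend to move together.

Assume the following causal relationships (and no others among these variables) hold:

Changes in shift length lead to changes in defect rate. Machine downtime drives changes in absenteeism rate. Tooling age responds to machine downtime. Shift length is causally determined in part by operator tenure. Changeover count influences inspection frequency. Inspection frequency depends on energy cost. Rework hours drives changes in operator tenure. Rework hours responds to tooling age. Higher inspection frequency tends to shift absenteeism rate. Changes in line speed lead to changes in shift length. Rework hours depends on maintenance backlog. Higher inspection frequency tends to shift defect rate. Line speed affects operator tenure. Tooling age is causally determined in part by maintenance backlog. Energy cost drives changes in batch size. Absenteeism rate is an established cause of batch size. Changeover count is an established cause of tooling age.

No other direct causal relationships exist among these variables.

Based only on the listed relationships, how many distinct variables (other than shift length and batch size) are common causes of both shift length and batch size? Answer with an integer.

The common causes are: changeover count (to shift length via changeover count → tooling age → rework hours → operator tenure → shift length; to batch size via changeover count → inspection frequency → absenteeism rate → batch size); machine downtime (to shift length via machine downtime → tooling age → rework hours → operator tenure → shift length; to batch size via machine downtime → absenteeism rate → batch size).
Every other variable lacks a causal path to at least one of shift length and batch size.

2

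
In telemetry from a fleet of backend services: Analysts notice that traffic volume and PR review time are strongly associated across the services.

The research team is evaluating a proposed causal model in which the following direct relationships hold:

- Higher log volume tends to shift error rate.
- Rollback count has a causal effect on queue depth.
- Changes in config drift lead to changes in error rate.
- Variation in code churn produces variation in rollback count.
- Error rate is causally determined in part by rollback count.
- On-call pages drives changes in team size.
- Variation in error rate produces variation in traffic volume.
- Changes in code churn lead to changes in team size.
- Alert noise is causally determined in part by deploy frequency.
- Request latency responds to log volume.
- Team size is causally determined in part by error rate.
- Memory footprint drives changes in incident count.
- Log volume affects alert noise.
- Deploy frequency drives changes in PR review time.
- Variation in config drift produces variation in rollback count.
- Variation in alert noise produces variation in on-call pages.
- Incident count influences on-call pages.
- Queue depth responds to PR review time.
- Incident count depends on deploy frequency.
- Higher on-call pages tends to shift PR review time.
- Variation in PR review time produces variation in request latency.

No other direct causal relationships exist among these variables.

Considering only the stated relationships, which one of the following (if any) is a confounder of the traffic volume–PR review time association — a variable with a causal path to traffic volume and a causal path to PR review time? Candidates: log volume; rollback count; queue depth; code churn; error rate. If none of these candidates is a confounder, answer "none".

Log volume causes traffic volume (log volume → error rate → traffic volume) and also causes PR review time (log volume → alert noise → on-call pages → PR review time); it is a common cause of both.
Each of the other candidates lacks a causal path to at least one of traffic volume and PR review time, so they do not confound the relationship.

log volume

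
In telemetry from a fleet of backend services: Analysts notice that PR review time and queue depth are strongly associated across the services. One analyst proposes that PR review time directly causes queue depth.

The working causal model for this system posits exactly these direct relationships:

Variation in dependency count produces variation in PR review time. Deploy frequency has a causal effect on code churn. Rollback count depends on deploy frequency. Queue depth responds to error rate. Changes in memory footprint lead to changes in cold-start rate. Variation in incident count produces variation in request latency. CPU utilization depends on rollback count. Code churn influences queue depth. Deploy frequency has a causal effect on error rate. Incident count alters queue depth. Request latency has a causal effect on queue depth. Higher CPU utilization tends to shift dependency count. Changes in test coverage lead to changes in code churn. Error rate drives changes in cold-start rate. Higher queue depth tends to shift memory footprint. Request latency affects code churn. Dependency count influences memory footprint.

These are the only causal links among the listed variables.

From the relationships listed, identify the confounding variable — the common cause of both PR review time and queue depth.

deploy frequency

Deploy frequency has a causal path to PR review time (deploy frequency → rollback count → CPU utilization → dependency count → PR review time) and a separate causal path to queue depth (deploy frequency → code churn → queue depth), so it is a common cause of both.
No stated relationship gives PR review time a causal route to queue depth, so the correlation is explained by the shared upstream cause rather than a direct effect.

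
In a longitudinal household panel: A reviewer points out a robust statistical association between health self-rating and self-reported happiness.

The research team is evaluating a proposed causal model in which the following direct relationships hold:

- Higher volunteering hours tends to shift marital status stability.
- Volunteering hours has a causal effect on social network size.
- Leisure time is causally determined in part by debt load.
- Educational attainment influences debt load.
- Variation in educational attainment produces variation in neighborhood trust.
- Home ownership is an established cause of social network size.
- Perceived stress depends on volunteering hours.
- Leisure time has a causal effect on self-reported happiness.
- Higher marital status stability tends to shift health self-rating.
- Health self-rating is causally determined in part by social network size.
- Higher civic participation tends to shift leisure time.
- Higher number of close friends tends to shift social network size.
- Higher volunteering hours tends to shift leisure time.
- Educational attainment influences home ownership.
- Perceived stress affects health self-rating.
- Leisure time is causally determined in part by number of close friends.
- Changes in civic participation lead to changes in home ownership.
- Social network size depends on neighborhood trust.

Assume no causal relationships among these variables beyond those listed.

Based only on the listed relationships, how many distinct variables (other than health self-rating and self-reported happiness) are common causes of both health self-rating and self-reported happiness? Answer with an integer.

The common causes are: civic participation (to health self-rating via civic participation → home ownership → social network size → health self-rating; to self-reported happiness via civic participation → leisure time → self-reported happiness); educational attainment (to health self-rating via educational attainment → home ownership → social network size → health self-rating; to self-reported happiness via educational attainment → debt load → leisure time → self-reported happiness); number of close friends (to health self-rating via number of close friends → social network size → health self-rating; to self-reported happiness via number of close friends → leisure time → self-reported happiness); volunteering hours (to health self-rating via volunteering hours → marital status stability → health self-rating; to self-reported happiness via volunteering hours → leisure time → self-reported happiness).
Every other variable lacks a causal path to at least one of health self-rating and self-reported happiness.

4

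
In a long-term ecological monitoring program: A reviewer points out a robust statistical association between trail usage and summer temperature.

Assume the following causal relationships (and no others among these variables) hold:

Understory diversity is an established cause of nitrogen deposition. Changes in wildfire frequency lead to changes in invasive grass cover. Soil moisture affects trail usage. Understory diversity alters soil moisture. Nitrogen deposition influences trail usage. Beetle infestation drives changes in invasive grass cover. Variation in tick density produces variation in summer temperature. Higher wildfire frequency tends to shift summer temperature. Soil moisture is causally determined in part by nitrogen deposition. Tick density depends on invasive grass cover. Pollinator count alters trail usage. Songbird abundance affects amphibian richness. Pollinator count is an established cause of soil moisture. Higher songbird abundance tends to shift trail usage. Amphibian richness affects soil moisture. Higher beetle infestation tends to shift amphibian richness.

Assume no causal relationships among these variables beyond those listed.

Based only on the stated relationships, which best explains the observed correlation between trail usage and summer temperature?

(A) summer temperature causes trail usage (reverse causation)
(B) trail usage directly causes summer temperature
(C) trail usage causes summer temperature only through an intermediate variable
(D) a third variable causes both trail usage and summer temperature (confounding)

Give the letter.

Beetle infestation causes trail usage (beetle infestation → amphibian richness → soil moisture → trail usage) and summer temperature (beetle infestation → invasive grass cover → tick density → summer temperature) — a common cause creating the correlation.
There is no stated path from trail usage to summer temperature or from summer temperature to trail usage, so neither direct nor reverse causation applies.

D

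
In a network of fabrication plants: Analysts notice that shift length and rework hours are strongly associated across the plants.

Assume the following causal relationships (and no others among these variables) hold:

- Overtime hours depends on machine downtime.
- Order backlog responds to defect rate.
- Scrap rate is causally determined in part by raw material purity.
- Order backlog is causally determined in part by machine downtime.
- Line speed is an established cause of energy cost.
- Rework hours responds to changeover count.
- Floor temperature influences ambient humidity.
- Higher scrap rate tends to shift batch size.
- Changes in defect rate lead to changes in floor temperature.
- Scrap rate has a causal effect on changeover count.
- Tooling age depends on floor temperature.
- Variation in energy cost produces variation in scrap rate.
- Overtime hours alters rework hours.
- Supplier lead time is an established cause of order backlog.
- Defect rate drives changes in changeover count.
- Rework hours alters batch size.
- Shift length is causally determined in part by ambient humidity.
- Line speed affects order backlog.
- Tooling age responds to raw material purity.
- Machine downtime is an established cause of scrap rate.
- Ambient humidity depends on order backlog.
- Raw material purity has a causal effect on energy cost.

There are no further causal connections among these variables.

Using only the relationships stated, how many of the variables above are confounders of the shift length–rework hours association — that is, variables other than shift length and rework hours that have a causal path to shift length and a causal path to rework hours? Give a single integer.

3

The common causes are: defect rate (to shift length via defect rate → order backlog → ambient humidity → shift length; to rework hours via defect rate → changeover count → rework hours); line speed (to shift length via line speed → order backlog → ambient humidity → shift length; to rework hours via line speed → energy cost → scrap rate → changeover count → rework hours); machine downtime (to shift length via machine downtime → order backlog → ambient humidity → shift length; to rework hours via machine downtime → overtime hours → rework hours).
Every other variable lacks a causal path to at least one of shift length and rework hours.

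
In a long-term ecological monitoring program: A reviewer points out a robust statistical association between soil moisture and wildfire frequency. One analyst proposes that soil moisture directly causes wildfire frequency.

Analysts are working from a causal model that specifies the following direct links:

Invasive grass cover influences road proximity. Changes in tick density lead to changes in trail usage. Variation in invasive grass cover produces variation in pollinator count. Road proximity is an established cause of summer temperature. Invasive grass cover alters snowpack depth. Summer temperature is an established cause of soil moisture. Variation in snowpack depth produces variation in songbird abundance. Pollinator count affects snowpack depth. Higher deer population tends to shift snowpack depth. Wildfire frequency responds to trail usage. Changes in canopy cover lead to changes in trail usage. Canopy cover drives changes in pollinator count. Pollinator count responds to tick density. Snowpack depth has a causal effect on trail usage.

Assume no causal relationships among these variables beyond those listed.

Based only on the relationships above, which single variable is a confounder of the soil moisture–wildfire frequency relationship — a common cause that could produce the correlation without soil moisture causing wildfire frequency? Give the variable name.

invasive grass cover

Invasive grass cover has a causal path to soil moisture (invasive grass cover → road proximity → summer temperature → soil moisture) and a separate causal path to wildfire frequency (invasive grass cover → snowpack depth → trail usage → wildfire frequency), so it is a common cause of both.
No stated relationship gives soil moisture a causal route to wildfire frequency, so the correlation is explained by the shared upstream cause rather than a direct effect.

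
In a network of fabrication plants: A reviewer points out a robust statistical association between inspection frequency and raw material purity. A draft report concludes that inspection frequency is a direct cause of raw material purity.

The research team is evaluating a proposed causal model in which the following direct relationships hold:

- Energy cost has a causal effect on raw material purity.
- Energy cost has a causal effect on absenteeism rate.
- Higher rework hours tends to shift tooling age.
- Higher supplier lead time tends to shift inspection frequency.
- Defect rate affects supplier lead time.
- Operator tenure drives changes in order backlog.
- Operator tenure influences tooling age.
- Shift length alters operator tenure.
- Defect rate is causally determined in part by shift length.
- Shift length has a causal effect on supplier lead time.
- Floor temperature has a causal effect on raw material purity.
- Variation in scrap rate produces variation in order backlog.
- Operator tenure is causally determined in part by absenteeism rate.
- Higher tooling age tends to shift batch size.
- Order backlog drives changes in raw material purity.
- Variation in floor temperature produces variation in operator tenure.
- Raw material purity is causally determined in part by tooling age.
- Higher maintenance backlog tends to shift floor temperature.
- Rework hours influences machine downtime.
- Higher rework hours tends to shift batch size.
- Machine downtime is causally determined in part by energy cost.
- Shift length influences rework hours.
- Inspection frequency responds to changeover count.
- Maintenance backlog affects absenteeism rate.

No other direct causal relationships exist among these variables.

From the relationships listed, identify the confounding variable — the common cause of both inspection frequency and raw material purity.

shift length

Shift length has a causal path to inspection frequency (shift length → supplier lead time → inspection frequency) and a separate causal path to raw material purity (shift length → operator tenure → order backlog → raw material purity), so it is a common cause of both.
No stated relationship gives inspection frequency a causal route to raw material purity, so the correlation is explained by the shared upstream cause rather than a direct effect.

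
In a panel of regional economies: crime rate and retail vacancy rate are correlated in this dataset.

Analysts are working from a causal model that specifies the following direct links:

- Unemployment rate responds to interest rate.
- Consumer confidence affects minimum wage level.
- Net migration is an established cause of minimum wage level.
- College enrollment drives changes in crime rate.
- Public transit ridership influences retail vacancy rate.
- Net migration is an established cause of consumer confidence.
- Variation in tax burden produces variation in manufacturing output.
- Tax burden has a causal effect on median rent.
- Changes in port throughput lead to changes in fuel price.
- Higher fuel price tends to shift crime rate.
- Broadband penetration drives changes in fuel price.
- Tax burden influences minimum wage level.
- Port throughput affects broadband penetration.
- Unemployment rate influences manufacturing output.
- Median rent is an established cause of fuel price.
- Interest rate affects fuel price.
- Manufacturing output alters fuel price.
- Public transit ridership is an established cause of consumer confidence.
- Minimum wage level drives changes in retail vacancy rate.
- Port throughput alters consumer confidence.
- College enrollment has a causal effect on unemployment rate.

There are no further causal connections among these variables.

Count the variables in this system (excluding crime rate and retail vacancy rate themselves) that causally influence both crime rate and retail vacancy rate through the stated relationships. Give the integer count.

2

The common causes are: port throughput (to crime rate via port throughput → fuel price → crime rate; to retail vacancy rate via port throughput → consumer confidence → minimum wage level → retail vacancy rate); tax burden (to crime rate via tax burden → median rent → fuel price → crime rate; to retail vacancy rate via tax burden → minimum wage level → retail vacancy rate).
Every other variable lacks a causal path to at least one of crime rate and retail vacancy rate.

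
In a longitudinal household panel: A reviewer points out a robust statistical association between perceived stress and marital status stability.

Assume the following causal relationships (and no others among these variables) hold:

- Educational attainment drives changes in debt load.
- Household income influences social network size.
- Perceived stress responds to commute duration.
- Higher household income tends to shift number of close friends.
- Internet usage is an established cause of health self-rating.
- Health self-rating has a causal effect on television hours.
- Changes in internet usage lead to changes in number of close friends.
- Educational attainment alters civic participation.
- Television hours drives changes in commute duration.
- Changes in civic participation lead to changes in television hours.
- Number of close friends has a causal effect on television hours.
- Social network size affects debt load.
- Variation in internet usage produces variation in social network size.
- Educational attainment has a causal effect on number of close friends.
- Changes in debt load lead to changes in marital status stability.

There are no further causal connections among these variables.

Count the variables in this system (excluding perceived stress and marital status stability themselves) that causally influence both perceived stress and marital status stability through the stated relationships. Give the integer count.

3

The common causes are: educational attainment (to perceived stress via educational attainment → number of close friends → television hours → commute duration → perceived stress; to marital status stability via educational attainment → debt load → marital status stability); household income (to perceived stress via household income → number of close friends → television hours → commute duration → perceived stress; to marital status stability via household income → social network size → debt load → marital status stability); internet usage (to perceived stress via internet usage → health self-rating → television hours → commute duration → perceived stress; to marital status stability via internet usage → social network size → debt load → marital status stability).
Every other variable lacks a causal path to at least one of perceived stress and marital status stability.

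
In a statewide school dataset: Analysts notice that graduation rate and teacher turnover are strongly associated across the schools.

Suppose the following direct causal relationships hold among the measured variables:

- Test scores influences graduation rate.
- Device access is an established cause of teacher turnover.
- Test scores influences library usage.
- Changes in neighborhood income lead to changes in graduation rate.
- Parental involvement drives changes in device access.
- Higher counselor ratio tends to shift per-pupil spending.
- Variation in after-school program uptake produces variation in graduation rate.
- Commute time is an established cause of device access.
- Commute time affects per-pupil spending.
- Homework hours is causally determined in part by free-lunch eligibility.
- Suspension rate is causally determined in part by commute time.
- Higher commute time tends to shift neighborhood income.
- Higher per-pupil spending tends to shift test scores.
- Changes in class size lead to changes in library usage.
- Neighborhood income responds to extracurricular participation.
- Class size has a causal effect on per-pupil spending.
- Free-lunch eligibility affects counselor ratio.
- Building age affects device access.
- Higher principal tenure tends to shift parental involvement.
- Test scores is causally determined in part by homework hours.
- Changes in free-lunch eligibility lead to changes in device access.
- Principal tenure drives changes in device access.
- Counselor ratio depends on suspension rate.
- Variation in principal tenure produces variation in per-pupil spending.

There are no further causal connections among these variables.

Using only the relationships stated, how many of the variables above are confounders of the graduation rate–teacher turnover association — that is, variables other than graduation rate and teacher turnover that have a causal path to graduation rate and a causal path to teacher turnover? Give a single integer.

The common causes are: commute time (to graduation rate via commute time → neighborhood income → graduation rate; to teacher turnover via commute time → device access → teacher turnover); free-lunch eligibility (to graduation rate via free-lunch eligibility → homework hours → test scores → graduation rate; to teacher turnover via free-lunch eligibility → device access → teacher turnover); principal tenure (to graduation rate via principal tenure → per-pupil spending → test scores → graduation rate; to teacher turnover via principal tenure → device access → teacher turnover).
Every other variable lacks a causal path to at least one of graduation rate and teacher turnover.

3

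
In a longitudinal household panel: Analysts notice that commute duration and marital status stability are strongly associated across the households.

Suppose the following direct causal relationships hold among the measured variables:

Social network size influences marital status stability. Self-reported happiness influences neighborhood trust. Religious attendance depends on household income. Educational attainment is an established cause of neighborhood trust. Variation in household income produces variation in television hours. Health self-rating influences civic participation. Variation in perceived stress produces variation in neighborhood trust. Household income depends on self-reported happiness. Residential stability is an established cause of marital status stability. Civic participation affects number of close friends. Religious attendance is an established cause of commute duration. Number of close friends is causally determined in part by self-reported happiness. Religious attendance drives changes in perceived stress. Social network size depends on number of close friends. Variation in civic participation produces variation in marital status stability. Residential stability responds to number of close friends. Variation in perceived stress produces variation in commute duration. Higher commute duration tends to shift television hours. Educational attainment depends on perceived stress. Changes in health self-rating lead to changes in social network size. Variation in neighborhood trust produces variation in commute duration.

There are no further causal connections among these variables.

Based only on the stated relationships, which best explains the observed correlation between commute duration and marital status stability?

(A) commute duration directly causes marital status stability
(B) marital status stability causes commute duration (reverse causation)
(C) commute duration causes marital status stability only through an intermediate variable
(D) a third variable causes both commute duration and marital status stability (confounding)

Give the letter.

Self-reported happiness causes commute duration (self-reported happiness → neighborhood trust → commute duration) and marital status stability (self-reported happiness → number of close friends → social network size → marital status stability) — a common cause creating the correlation.
There is no stated path from commute duration to marital status stability or from marital status stability to commute duration, so neither direct nor reverse causation applies.

D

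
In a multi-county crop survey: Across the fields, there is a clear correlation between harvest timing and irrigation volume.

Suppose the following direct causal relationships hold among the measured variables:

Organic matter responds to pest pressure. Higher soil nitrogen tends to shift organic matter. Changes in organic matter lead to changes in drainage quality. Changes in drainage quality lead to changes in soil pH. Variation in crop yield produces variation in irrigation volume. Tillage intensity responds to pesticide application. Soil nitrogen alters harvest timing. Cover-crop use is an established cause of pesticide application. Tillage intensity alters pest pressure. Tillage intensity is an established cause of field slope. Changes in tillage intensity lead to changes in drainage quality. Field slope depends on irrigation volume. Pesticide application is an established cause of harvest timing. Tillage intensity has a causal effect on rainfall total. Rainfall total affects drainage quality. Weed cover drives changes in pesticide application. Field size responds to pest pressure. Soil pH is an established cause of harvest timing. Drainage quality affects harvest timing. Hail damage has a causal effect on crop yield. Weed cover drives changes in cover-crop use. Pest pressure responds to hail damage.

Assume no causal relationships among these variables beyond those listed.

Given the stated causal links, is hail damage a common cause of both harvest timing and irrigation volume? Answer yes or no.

Hail damage has a causal path to harvest timing (hail damage → pest pressure → organic matter → drainage quality → harvest timing) and to irrigation volume (hail damage → crop yield → irrigation volume), so it is a common cause of both — a confounder.

yes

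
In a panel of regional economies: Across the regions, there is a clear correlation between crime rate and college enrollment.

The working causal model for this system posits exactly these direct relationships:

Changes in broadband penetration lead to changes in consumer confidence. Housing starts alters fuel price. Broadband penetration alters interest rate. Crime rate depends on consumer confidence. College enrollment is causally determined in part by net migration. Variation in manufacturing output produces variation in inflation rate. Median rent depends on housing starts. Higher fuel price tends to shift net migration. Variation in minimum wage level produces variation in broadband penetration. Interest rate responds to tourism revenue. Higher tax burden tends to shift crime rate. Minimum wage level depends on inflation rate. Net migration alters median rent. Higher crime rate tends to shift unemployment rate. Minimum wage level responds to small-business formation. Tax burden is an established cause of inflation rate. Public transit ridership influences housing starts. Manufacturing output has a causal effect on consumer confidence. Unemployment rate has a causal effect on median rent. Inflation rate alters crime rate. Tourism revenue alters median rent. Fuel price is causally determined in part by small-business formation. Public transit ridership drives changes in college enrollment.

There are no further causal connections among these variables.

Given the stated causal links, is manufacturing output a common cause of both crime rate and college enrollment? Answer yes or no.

Manufacturing output has no stated causal path to college enrollment. A confounder must cause both variables, so manufacturing output does not qualify.

no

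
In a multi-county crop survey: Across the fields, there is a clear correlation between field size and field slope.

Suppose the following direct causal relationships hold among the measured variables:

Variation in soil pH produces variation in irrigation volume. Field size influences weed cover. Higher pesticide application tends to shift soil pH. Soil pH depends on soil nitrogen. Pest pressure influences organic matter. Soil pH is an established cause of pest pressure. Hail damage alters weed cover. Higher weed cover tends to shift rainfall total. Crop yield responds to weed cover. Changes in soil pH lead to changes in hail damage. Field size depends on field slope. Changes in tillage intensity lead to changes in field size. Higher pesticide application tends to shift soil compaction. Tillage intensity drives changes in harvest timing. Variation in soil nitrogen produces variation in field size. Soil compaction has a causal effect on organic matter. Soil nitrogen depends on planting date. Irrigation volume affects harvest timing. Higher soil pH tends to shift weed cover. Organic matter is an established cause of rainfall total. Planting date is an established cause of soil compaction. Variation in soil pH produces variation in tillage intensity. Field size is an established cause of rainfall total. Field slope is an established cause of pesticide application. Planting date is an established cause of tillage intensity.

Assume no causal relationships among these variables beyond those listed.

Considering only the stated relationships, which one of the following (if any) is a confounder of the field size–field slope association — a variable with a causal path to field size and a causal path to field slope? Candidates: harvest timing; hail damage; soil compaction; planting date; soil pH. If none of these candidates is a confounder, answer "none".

none

None of the listed candidates has causal paths to both field size and field slope in the stated relationships, so none is a common cause.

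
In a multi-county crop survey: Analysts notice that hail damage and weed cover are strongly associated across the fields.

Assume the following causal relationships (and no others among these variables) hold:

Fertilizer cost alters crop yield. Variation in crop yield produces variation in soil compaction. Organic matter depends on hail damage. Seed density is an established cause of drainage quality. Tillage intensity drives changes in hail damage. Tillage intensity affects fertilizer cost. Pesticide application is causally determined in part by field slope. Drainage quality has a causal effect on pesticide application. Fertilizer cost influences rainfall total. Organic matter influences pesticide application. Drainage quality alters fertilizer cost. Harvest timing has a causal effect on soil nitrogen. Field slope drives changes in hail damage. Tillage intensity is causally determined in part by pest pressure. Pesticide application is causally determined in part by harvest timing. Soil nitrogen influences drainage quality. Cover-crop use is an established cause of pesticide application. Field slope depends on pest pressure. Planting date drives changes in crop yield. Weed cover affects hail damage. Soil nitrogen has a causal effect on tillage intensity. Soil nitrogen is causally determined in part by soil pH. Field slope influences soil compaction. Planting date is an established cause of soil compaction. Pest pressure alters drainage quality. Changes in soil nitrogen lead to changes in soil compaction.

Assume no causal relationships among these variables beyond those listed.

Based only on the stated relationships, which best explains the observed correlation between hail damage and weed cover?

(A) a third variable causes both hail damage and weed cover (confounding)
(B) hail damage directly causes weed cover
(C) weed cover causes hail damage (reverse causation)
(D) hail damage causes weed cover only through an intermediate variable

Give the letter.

The stated link runs weed cover → hail damage; hail damage has no causal path to weed cover. No variable causes both, so confounding is ruled out. The correlation reflects reverse causation.

C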